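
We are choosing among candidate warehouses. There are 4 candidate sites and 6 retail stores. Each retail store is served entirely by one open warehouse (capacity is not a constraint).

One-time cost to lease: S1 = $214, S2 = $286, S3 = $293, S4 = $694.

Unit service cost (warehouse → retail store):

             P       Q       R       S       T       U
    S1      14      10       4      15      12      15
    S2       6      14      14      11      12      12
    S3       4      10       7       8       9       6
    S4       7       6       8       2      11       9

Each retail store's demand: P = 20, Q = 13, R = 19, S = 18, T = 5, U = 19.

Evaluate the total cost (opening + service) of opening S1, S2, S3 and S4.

Total cost: 1916

Each retail store is assigned to its cheapest site among the open ones.
{S1, S2, S3, S4}: P→S3 4·20=80, Q→S4 6·13=78, R→S1 4·19=76, S→S4 2·18=36, T→S3 9·5=45, U→S3 6·19=114. Service 429; fixed 1487; total 1916.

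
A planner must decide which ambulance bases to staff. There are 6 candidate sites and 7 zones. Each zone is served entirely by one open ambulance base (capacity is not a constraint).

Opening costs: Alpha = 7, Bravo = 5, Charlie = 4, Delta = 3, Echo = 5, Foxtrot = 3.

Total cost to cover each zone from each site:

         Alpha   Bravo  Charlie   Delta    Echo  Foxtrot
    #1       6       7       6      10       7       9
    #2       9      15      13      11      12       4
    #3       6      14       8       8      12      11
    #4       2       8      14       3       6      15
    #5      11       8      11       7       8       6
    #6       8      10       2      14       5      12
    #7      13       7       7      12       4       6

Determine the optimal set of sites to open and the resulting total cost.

Open Charlie, Delta and Foxtrot; minimum total cost 45.

For any fixed open set, each zone goes to its cheapest open site; total = fixed + service.
{Charlie, Delta, Foxtrot}: #1→Charlie 6, #2→Foxtrot 4, #3→Charlie 8, #4→Delta 3, #5→Foxtrot 6, #6→Charlie 2, #7→Foxtrot 6. Service 35; fixed 10; total 45.
{Alpha, Charlie, Foxtrot}: #1→Alpha 6, #2→Foxtrot 4, #3→Alpha 6, #4→Alpha 2, #5→Foxtrot 6, #6→Charlie 2, #7→Foxtrot 6. Service 32; fixed 14; total 46.
{Alpha, Echo, Foxtrot}: service 33 + fixed 15 = 48
{Alpha, Bravo, Charlie, Delta, Echo, Foxtrot}: service 30 + fixed 27 = 57
No other subset beats 45.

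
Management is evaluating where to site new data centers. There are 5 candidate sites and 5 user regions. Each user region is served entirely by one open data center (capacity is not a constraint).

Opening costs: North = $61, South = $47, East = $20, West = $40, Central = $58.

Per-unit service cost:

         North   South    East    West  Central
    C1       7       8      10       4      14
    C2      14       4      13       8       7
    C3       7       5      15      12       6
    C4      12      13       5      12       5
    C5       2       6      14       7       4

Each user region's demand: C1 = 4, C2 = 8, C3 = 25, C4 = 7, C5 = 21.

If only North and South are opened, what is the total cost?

Each user region is assigned to its cheapest site among the open ones.
{North, South}: C1→North 7·4=28, C2→South 4·8=32, C3→South 5·25=125, C4→North 12·7=84, C5→North 2·21=42. Service 311; fixed 108; total 419.

Total cost: 419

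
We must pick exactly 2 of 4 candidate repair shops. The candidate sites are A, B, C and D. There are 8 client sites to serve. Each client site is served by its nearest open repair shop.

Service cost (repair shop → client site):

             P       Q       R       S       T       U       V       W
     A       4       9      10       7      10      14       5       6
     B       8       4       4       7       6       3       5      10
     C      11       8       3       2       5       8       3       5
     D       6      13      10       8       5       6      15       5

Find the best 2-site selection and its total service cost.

With exactly 2 open, each client site uses its cheapest among the chosen.
{B, C}: P→B 8, Q→B 4, R→C 3, S→C 2, T→C 5, U→B 3, V→C 3, W→C 5. Service cost 33.
{A, C}: service cost 38
{C, D}: service cost 38
Among all 6 size-2 choices, {B, C} is lowest.

Choose B and C; total service cost 33.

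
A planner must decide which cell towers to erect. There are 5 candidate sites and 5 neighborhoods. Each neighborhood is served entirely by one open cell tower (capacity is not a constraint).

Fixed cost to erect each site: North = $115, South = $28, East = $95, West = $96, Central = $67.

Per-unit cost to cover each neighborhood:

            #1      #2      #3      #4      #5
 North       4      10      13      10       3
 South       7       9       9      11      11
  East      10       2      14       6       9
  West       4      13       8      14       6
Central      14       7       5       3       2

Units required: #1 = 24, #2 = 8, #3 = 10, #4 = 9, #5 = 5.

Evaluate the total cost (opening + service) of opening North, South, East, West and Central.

Total cost: 600

Each neighborhood is assigned to its cheapest site among the open ones.
{North, South, East, West, Central}: #1→North 4·24=96, #2→East 2·8=16, #3→Central 5·10=50, #4→Central 3·9=27, #5→Central 2·5=10. Service 199; fixed 401; total 600.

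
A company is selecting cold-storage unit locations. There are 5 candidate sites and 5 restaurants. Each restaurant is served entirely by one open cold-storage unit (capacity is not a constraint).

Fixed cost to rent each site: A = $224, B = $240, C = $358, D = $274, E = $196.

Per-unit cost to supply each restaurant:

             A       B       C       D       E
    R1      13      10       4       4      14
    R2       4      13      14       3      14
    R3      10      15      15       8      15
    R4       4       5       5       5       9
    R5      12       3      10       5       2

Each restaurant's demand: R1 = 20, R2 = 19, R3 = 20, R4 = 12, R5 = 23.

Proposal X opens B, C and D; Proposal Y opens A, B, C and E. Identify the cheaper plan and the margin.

Proposal X is cheaper by 170.

Proposal X: {B, C, D}: R1→C 4·20=80, R2→D 3·19=57, R3→D 8·20=160, R4→B 5·12=60, R5→B 3·23=69. Service 426; fixed 872; total 1298.
Proposal Y: {A, B, C, E}: R1→C 4·20=80, R2→A 4·19=76, R3→A 10·20=200, R4→A 4·12=48, R5→E 2·23=46. Service 450; fixed 1018; total 1468.
Difference: |1298 − 1468| = 170.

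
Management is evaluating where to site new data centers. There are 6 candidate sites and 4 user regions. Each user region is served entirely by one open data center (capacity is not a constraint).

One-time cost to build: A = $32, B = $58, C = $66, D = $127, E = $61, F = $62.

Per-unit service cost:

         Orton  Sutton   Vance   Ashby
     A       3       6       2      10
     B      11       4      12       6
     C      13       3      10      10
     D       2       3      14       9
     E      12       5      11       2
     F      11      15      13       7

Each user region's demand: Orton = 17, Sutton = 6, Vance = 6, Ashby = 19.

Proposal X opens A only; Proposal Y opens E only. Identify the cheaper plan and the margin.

Proposal X is cheaper by 78.

Proposal X: {A}: Orton→A 3·17=51, Sutton→A 6·6=36, Vance→A 2·6=12, Ashby→A 10·19=190. Service 289; fixed 32; total 321.
Proposal Y: {E}: Orton→E 12·17=204, Sutton→E 5·6=30, Vance→E 11·6=66, Ashby→E 2·19=38. Service 338; fixed 61; total 399.
Difference: |321 − 399| = 78.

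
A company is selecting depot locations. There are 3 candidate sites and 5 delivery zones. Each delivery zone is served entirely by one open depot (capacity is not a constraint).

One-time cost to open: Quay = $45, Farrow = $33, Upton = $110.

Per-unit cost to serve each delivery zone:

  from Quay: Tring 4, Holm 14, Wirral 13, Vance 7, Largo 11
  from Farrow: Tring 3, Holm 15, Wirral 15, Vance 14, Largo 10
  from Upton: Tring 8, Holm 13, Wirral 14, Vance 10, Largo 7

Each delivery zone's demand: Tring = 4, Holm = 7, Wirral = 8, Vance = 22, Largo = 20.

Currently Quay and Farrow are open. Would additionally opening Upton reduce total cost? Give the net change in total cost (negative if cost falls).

No — net change +43 (cost rises by 43).

Current service cost with {Quay, Farrow}: 568.
Adding Upton: each delivery zone re-picks its cheapest; new service cost 501, saving 67.
Extra fixed cost: 110. Net change = 110 − 67 = 43.
(Totals: 646 → 689.)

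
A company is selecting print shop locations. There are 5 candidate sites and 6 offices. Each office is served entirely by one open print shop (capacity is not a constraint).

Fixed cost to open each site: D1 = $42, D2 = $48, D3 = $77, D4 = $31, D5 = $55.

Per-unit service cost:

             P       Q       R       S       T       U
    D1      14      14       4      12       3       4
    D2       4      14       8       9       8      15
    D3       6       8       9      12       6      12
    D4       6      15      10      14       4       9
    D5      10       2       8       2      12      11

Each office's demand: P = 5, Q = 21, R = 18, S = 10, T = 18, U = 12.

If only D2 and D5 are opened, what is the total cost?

Each office is assigned to its cheapest site among the open ones.
{D2, D5}: P→D2 4·5=20, Q→D5 2·21=42, R→D2 8·18=144, S→D5 2·10=20, T→D2 8·18=144, U→D5 11·12=132. Service 502; fixed 103; total 605.

Total cost: 605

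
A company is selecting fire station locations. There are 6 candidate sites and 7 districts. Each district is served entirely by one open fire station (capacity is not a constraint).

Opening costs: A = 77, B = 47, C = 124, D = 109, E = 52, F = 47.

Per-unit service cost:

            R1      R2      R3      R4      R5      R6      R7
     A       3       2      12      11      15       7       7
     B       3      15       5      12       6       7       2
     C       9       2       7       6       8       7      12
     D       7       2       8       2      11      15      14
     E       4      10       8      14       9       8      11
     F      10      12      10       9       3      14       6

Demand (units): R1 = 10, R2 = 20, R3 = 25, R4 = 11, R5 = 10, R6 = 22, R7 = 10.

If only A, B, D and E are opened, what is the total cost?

Each district is assigned to its cheapest site among the open ones.
{A, B, D, E}: R1→A 3·10=30, R2→A 2·20=40, R3→B 5·25=125, R4→D 2·11=22, R5→B 6·10=60, R6→A 7·22=154, R7→B 2·10=20. Service 451; fixed 285; total 736.

Total cost: 736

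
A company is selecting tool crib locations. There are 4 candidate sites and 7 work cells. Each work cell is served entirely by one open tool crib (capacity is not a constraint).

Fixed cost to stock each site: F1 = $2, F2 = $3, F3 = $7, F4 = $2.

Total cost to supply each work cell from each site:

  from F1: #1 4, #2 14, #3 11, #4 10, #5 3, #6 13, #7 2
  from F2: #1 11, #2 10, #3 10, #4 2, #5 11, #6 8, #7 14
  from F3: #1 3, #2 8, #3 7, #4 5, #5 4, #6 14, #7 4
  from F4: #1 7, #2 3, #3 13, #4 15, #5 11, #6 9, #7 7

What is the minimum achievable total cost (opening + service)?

Minimum total cost: 39

For any fixed open set, each work cell goes to its cheapest open site; total = fixed + service.
{F1, F2, F4}: #1→F1 4, #2→F4 3, #3→F2 10, #4→F2 2, #5→F1 3, #6→F2 8, #7→F1 2. Service 32; fixed 7; total 39.
{F1, F2, F3, F4}: service 28 + fixed 14 = 42
{F1, F3, F4}: service 32 + fixed 11 = 43
{F1}: #1→F1 4, #2→F1 14, #3→F1 11, #4→F1 10, #5→F1 3, #6→F1 13, #7→F1 2. Service 57; fixed 2; total 59.
No other subset beats 39.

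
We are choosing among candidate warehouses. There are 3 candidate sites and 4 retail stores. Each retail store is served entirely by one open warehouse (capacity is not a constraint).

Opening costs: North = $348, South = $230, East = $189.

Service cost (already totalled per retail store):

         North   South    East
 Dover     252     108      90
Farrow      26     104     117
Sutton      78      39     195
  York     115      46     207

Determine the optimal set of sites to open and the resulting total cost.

Open South only; minimum total cost 527.

For any fixed open set, each retail store goes to its cheapest open site; total = fixed + service.
{South}: Dover→South 108, Farrow→South 104, Sutton→South 39, York→South 46. Service 297; fixed 230; total 527.
{South, East}: service 279 + fixed 419 = 698
{North, South}: Dover→South 108, Farrow→North 26, Sutton→South 39, York→South 46. Service 219; fixed 578; total 797.
{North, South, East}: service 201 + fixed 767 = 968
(All 7 nonempty subsets were checked; South only is lowest.)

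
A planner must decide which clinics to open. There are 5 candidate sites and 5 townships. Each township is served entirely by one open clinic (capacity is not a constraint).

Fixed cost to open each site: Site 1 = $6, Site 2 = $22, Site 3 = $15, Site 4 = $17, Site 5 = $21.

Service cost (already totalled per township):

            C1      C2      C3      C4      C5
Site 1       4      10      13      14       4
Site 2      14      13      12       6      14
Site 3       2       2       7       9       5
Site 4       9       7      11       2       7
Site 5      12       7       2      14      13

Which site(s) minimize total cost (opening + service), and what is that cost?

For any fixed open set, each township goes to its cheapest open site; total = fixed + service.
{Site 3}: C1→Site 3 2, C2→Site 3 2, C3→Site 3 7, C4→Site 3 9, C5→Site 3 5. Service 25; fixed 15; total 40.
{Site 1, Site 3}: C1→Site 3 2, C2→Site 3 2, C3→Site 3 7, C4→Site 3 9, C5→Site 1 4. Service 24; fixed 21; total 45.
{Site 3, Site 4}: C1→Site 3 2, C2→Site 3 2, C3→Site 3 7, C4→Site 4 2, C5→Site 3 5. Service 18; fixed 32; total 50.
{Site 1, Site 2, Site 3, Site 4, Site 5}: service 12 + fixed 81 = 93
No other subset beats 40.

Open Site 3 only; minimum total cost 40.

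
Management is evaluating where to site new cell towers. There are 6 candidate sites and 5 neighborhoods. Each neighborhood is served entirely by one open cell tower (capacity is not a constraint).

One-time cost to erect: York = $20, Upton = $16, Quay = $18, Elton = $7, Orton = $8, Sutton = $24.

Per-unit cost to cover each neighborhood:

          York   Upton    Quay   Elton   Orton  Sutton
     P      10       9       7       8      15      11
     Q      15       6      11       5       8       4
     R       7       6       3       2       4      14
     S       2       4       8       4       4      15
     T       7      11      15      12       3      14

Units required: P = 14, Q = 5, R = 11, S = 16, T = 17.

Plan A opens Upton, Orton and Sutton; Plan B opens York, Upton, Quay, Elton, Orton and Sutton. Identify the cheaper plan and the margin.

Plan A: {Upton, Orton, Sutton}: P→Upton 9·14=126, Q→Sutton 4·5=20, R→Orton 4·11=44, S→Upton 4·16=64, T→Orton 3·17=51. Service 305; fixed 48; total 353.
Plan B: {York, Upton, Quay, Elton, Orton, Sutton}: P→Quay 7·14=98, Q→Sutton 4·5=20, R→Elton 2·11=22, S→York 2·16=32, T→Orton 3·17=51. Service 223; fixed 93; total 316.
Difference: |353 − 316| = 37.

Plan B is cheaper by 37.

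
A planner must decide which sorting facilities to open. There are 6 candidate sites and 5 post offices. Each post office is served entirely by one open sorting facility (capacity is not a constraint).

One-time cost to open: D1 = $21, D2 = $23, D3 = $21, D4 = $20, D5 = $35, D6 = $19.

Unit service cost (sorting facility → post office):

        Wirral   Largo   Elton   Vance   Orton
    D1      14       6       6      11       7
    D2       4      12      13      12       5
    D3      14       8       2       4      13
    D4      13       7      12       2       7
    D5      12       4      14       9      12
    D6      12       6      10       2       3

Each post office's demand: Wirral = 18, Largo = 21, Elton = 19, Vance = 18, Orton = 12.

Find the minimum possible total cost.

For any fixed open set, each post office goes to its cheapest open site; total = fixed + service.
{D2, D3, D5, D6}: Wirral→D2 4·18=72, Largo→D5 4·21=84, Elton→D3 2·19=38, Vance→D6 2·18=36, Orton→D6 3·12=36. Service 266; fixed 98; total 364.
{D2, D3, D6}: service 308 + fixed 63 = 371
{D2, D3, D4, D5, D6}: service 266 + fixed 118 = 384
{D1, D2, D3, D4, D5, D6}: service 266 + fixed 139 = 405
No other subset beats 364.

Minimum total cost: 364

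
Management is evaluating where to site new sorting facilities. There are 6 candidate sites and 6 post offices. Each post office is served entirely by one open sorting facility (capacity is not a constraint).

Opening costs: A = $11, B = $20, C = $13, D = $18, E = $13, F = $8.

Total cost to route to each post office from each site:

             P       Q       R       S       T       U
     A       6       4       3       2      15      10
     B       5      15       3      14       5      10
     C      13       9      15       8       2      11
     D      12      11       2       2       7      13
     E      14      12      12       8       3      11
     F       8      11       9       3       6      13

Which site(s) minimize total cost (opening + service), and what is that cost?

For any fixed open set, each post office goes to its cheapest open site; total = fixed + service.
{A, F}: P→A 6, Q→A 4, R→A 3, S→A 2, T→F 6, U→A 10. Service 31; fixed 19; total 50.
{A}: service 40 + fixed 11 = 51
{A, C}: service 27 + fixed 24 = 51
{A, B, C, D, E, F}: service 25 + fixed 83 = 108
No other subset beats 50.

Open A and F; minimum total cost 50.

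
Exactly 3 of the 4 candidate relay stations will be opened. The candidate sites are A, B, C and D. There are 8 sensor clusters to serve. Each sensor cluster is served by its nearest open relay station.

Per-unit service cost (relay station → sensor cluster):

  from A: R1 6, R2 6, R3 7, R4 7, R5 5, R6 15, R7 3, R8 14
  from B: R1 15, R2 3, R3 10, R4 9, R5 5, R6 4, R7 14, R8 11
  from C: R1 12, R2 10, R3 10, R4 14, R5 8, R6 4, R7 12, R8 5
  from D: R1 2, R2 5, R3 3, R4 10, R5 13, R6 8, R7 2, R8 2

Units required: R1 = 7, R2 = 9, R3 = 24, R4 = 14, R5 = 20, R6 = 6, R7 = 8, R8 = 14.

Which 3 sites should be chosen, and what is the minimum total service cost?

Choose A, B and D; total service cost 379.

With exactly 3 open, each sensor cluster uses its cheapest among the chosen.
{A, B, D}: R1→D 2·7=14, R2→B 3·9=27, R3→D 3·24=72, R4→A 7·14=98, R5→A 5·20=100, R6→B 4·6=24, R7→D 2·8=16, R8→D 2·14=28. Service cost 379.
{A, C, D}: service cost 397
{B, C, D}: service cost 407
Among all 4 size-3 choices, {A, B, D} is lowest.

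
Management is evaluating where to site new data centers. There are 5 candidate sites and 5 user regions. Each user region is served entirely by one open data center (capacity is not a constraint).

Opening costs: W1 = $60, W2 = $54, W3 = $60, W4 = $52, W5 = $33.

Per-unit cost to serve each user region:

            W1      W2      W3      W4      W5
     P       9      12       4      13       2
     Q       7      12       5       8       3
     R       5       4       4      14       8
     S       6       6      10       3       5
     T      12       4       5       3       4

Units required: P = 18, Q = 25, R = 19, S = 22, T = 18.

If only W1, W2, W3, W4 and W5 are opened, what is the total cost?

Total cost: 566

Each user region is assigned to its cheapest site among the open ones.
{W1, W2, W3, W4, W5}: P→W5 2·18=36, Q→W5 3·25=75, R→W2 4·19=76, S→W4 3·22=66, T→W4 3·18=54. Service 307; fixed 259; total 566.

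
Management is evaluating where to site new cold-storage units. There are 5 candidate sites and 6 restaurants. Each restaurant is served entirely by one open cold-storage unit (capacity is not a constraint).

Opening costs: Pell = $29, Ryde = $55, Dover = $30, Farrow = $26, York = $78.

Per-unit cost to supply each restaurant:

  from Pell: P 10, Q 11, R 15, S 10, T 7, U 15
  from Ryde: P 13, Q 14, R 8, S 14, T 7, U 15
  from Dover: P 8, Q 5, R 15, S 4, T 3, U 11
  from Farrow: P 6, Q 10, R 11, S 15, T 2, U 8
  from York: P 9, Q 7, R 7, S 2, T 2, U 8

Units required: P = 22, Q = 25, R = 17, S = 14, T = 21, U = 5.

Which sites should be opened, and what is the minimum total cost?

Open Dover, Farrow and York; minimum total cost 620.

For any fixed open set, each restaurant goes to its cheapest open site; total = fixed + service.
{Dover, Farrow, York}: P→Farrow 6·22=132, Q→Dover 5·25=125, R→York 7·17=119, S→York 2·14=28, T→Farrow 2·21=42, U→Farrow 8·5=40. Service 486; fixed 134; total 620.
{Dover, Farrow}: service 582 + fixed 56 = 638
{Dover, York}: P→Dover 8·22=176, Q→Dover 5·25=125, R→York 7·17=119, S→York 2·14=28, T→York 2·21=42, U→York 8·5=40. Service 530; fixed 108; total 638.
{Pell, Ryde, Dover, Farrow, York}: service 486 + fixed 218 = 704
No other subset beats 620.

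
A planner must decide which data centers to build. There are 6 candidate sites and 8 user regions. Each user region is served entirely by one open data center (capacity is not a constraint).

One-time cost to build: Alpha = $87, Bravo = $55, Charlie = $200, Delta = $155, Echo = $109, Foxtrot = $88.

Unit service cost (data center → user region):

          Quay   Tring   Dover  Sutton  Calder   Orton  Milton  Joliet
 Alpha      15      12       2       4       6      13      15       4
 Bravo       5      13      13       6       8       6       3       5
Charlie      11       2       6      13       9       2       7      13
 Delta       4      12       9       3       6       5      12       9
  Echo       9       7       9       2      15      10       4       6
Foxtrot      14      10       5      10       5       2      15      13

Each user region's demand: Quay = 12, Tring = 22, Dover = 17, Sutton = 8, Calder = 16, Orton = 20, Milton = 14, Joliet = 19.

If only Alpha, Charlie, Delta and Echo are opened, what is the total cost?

Total cost: 961

Each user region is assigned to its cheapest site among the open ones.
{Alpha, Charlie, Delta, Echo}: Quay→Delta 4·12=48, Tring→Charlie 2·22=44, Dover→Alpha 2·17=34, Sutton→Echo 2·8=16, Calder→Alpha 6·16=96, Orton→Charlie 2·20=40, Milton→Echo 4·14=56, Joliet→Alpha 4·19=76. Service 410; fixed 551; total 961.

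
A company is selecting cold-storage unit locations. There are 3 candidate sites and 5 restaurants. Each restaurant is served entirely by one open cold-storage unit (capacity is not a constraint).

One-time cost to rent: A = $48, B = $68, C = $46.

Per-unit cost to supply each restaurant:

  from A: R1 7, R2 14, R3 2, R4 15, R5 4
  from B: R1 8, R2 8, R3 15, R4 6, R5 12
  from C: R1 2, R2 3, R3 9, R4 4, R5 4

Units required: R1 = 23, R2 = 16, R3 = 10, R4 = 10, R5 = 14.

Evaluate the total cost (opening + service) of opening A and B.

Total cost: 541

Each restaurant is assigned to its cheapest site among the open ones.
{A, B}: R1→A 7·23=161, R2→B 8·16=128, R3→A 2·10=20, R4→B 6·10=60, R5→A 4·14=56. Service 425; fixed 116; total 541.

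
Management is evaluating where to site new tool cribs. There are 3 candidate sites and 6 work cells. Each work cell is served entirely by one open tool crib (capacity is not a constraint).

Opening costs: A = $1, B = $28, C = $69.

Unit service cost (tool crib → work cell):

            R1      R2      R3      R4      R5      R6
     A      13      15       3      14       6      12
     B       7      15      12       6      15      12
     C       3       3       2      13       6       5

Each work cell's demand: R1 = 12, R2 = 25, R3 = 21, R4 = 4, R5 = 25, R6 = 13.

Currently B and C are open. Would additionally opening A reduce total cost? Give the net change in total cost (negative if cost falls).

Current service cost with {B, C}: 392.
Adding A: each work cell re-picks its cheapest; new service cost 392, saving 0.
Extra fixed cost: 1. Net change = 1 − 0 = 1.
(Totals: 489 → 490.)

No — net change +1 (cost rises by 1).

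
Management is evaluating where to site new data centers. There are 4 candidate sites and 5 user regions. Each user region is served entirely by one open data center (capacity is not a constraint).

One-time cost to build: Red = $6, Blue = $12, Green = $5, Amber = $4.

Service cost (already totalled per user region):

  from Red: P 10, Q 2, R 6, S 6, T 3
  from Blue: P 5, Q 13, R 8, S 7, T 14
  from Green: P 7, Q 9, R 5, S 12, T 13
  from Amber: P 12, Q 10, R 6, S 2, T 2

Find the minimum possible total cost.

Minimum total cost: 32

For any fixed open set, each user region goes to its cheapest open site; total = fixed + service.
{Red, Amber}: P→Red 10, Q→Red 2, R→Red 6, S→Amber 2, T→Amber 2. Service 22; fixed 10; total 32.
{Red}: P→Red 10, Q→Red 2, R→Red 6, S→Red 6, T→Red 3. Service 27; fixed 6; total 33.
{Red, Green, Amber}: P→Green 7, Q→Red 2, R→Green 5, S→Amber 2, T→Amber 2. Service 18; fixed 15; total 33.
{Red, Blue, Green, Amber}: service 16 + fixed 27 = 43
(All 15 nonempty subsets were checked; Red and Amber is lowest.)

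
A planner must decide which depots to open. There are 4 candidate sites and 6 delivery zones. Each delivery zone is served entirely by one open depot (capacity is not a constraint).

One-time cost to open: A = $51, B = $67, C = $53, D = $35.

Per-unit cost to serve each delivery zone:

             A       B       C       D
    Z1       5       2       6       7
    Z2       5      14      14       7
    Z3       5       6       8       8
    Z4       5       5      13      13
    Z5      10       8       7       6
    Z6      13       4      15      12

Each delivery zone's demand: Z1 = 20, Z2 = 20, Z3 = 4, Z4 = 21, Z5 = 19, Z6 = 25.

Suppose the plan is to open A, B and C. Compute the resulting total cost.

Each delivery zone is assigned to its cheapest site among the open ones.
{A, B, C}: Z1→B 2·20=40, Z2→A 5·20=100, Z3→A 5·4=20, Z4→A 5·21=105, Z5→C 7·19=133, Z6→B 4·25=100. Service 498; fixed 171; total 669.

Total cost: 669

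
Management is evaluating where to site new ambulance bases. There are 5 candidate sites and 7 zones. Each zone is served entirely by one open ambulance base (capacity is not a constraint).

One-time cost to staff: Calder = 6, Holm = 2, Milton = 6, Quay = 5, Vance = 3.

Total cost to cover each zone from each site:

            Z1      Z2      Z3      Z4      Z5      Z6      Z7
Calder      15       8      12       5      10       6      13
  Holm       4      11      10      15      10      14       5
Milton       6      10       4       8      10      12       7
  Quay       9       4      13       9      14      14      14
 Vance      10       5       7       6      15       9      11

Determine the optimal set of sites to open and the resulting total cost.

For any fixed open set, each zone goes to its cheapest open site; total = fixed + service.
{Holm, Vance}: Z1→Holm 4, Z2→Vance 5, Z3→Vance 7, Z4→Vance 6, Z5→Holm 10, Z6→Vance 9, Z7→Holm 5. Service 46; fixed 5; total 51.
{Calder, Holm, Vance}: service 42 + fixed 11 = 53
{Holm, Milton, Vance}: Z1→Holm 4, Z2→Vance 5, Z3→Milton 4, Z4→Vance 6, Z5→Holm 10, Z6→Vance 9, Z7→Holm 5. Service 43; fixed 11; total 54.
{Calder, Holm, Milton, Quay, Vance}: service 38 + fixed 22 = 60
No other subset beats 51.

Open Holm and Vance; minimum total cost 51.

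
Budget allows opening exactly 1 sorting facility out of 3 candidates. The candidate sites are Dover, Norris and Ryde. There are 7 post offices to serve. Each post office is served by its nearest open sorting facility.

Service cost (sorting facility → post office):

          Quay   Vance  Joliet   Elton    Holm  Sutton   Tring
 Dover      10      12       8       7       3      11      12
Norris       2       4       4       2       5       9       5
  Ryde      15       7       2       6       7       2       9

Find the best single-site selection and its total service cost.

With exactly 1 open, each post office uses its cheapest among the chosen.
{Norris}: Quay→Norris 2, Vance→Norris 4, Joliet→Norris 4, Elton→Norris 2, Holm→Norris 5, Sutton→Norris 9, Tring→Norris 5. Service cost 31.
{Ryde}: service cost 48
{Dover}: service cost 63
Among all 3 size-1 choices, {Norris} is lowest.

Choose Norris only; total service cost 31.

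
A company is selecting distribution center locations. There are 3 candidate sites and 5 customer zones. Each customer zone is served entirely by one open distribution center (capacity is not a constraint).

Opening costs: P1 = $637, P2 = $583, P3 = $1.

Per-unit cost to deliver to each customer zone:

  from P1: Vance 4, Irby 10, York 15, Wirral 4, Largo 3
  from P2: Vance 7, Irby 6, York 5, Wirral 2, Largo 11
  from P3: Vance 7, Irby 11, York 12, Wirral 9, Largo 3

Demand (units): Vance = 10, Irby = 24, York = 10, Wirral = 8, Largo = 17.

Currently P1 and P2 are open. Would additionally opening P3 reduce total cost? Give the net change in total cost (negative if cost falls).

Current service cost with {P1, P2}: 301.
Adding P3: each customer zone re-picks its cheapest; new service cost 301, saving 0.
Extra fixed cost: 1. Net change = 1 − 0 = 1.
(Totals: 1521 → 1522.)

No — net change +1 (cost rises by 1).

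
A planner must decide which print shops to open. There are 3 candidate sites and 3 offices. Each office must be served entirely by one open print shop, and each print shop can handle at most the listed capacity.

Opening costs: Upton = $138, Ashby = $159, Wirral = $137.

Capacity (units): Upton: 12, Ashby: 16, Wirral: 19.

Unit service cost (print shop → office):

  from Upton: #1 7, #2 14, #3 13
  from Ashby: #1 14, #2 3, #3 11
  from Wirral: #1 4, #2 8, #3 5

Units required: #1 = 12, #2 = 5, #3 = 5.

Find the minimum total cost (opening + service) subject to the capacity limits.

Minimum total cost: 384

Open {Ashby, Wirral}: #1→Wirral 4·12=48, #2→Ashby 3·5=15, #3→Wirral 5·5=25.
Loads: Ashby carries 5/16, Wirral carries 17/19. Service 88; fixed 296; total 384.
Next best feasible plan costs 414.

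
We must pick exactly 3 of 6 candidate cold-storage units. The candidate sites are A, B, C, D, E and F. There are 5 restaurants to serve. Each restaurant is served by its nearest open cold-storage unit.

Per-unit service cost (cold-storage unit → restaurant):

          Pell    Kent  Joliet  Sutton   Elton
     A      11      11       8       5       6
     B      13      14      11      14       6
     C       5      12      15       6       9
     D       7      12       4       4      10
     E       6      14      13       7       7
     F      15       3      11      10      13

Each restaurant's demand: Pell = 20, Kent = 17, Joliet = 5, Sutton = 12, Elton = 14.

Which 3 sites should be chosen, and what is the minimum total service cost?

Choose A, C and F; total service cost 335.

With exactly 3 open, each restaurant uses its cheapest among the chosen.
{A, C, F}: Pell→C 5·20=100, Kent→F 3·17=51, Joliet→A 8·5=40, Sutton→A 5·12=60, Elton→A 6·14=84. Service cost 335.
{D, E, F}: service cost 337
{A, D, F}: service cost 343
Among all 20 size-3 choices, {A, C, F} is lowest.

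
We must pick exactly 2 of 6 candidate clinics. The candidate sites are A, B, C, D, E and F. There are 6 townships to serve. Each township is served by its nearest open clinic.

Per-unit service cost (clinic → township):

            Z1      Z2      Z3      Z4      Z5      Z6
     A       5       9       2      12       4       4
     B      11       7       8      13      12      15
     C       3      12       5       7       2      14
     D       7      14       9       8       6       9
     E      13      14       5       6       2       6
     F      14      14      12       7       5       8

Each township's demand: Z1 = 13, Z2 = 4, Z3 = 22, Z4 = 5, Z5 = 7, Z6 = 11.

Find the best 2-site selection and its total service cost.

Choose A and C; total service cost 212.

With exactly 2 open, each township uses its cheapest among the chosen.
{A, C}: Z1→C 3·13=39, Z2→A 9·4=36, Z3→A 2·22=44, Z4→C 7·5=35, Z5→C 2·7=14, Z6→A 4·11=44. Service cost 212.
{A, E}: service cost 233
{A, F}: service cost 252
Among all 15 size-2 choices, {A, C} is lowest.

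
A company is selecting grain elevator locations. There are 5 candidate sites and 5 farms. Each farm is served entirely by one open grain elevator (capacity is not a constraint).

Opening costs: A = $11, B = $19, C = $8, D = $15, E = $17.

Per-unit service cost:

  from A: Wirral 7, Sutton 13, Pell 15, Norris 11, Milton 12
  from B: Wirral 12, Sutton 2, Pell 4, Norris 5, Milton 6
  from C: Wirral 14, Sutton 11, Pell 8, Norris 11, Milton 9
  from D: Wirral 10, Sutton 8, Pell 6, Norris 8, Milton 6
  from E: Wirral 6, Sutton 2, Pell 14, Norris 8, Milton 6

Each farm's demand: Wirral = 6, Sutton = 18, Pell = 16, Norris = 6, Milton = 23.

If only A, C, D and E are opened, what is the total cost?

Each farm is assigned to its cheapest site among the open ones.
{A, C, D, E}: Wirral→E 6·6=36, Sutton→E 2·18=36, Pell→D 6·16=96, Norris→D 8·6=48, Milton→D 6·23=138. Service 354; fixed 51; total 405.

Total cost: 405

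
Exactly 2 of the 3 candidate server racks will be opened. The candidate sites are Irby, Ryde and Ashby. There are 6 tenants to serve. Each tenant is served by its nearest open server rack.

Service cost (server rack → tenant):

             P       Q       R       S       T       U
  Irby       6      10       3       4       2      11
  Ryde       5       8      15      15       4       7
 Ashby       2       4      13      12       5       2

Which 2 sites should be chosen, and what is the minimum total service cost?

With exactly 2 open, each tenant uses its cheapest among the chosen.
{Irby, Ashby}: P→Ashby 2, Q→Ashby 4, R→Irby 3, S→Irby 4, T→Irby 2, U→Ashby 2. Service cost 17.
{Irby, Ryde}: service cost 29
{Ryde, Ashby}: service cost 37
Among all 3 size-2 choices, {Irby, Ashby} is lowest.

Choose Irby and Ashby; total service cost 17.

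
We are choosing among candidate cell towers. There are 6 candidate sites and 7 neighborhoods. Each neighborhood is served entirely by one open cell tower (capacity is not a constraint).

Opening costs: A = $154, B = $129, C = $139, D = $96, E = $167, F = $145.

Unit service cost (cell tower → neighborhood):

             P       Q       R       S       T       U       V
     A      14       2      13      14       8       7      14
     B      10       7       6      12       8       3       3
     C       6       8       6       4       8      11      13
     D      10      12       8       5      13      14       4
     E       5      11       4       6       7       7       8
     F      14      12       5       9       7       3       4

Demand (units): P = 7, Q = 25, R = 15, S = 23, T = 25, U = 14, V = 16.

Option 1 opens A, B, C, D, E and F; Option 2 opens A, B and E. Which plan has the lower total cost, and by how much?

Option 2 is cheaper by 334.

Option 1: {A, B, C, D, E, F}: P→E 5·7=35, Q→A 2·25=50, R→E 4·15=60, S→C 4·23=92, T→E 7·25=175, U→B 3·14=42, V→B 3·16=48. Service 502; fixed 830; total 1332.
Option 2: {A, B, E}: P→E 5·7=35, Q→A 2·25=50, R→E 4·15=60, S→E 6·23=138, T→E 7·25=175, U→B 3·14=42, V→B 3·16=48. Service 548; fixed 450; total 998.
Difference: |1332 − 998| = 334.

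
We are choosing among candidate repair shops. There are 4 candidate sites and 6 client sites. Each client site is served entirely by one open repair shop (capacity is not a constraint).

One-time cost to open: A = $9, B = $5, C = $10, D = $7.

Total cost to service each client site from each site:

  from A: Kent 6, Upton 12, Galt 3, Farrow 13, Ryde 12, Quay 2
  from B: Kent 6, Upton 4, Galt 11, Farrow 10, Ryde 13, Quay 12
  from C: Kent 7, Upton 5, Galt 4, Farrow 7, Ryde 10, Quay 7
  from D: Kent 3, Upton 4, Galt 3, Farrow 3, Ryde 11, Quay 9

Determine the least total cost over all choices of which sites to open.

Minimum total cost: 40

For any fixed open set, each client site goes to its cheapest open site; total = fixed + service.
{D}: Kent→D 3, Upton→D 4, Galt→D 3, Farrow→D 3, Ryde→D 11, Quay→D 9. Service 33; fixed 7; total 40.
{A, D}: service 26 + fixed 16 = 42
{B, D}: service 33 + fixed 12 = 45
{A, B, C, D}: Kent→D 3, Upton→B 4, Galt→A 3, Farrow→D 3, Ryde→C 10, Quay→A 2. Service 25; fixed 31; total 56.
No other subset beats 40.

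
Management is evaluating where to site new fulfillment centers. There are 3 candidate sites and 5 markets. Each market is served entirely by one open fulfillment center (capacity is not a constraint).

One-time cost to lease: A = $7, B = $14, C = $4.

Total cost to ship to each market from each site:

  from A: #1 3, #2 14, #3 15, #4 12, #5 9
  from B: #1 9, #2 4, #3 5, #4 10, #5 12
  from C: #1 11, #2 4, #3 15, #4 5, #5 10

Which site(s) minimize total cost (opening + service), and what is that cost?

For any fixed open set, each market goes to its cheapest open site; total = fixed + service.
{A, C}: #1→A 3, #2→C 4, #3→A 15, #4→C 5, #5→A 9. Service 36; fixed 11; total 47.
{C}: service 45 + fixed 4 = 49
{A, B, C}: #1→A 3, #2→B 4, #3→B 5, #4→C 5, #5→A 9. Service 26; fixed 25; total 51.
No other subset beats 47.

Open A and C; minimum total cost 47.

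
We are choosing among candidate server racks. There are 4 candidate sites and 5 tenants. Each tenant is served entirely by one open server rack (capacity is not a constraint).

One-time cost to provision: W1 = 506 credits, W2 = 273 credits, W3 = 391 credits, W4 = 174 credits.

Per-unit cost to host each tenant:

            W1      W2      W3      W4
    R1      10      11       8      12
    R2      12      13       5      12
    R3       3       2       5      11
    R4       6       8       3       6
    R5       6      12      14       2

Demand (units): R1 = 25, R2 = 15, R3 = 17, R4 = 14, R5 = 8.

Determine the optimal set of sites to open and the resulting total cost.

Open W3 only; minimum total cost 905.

For any fixed open set, each tenant goes to its cheapest open site; total = fixed + service.
{W3}: R1→W3 8·25=200, R2→W3 5·15=75, R3→W3 5·17=85, R4→W3 3·14=42, R5→W3 14·8=112. Service 514; fixed 391; total 905.
{W4}: service 767 + fixed 174 = 941
{W3, W4}: R1→W3 8·25=200, R2→W3 5·15=75, R3→W3 5·17=85, R4→W3 3·14=42, R5→W4 2·8=16. Service 418; fixed 565; total 983.
{W1, W2, W3, W4}: R1→W3 8·25=200, R2→W3 5·15=75, R3→W2 2·17=34, R4→W3 3·14=42, R5→W4 2·8=16. Service 367; fixed 1344; total 1711.
No other subset beats 905.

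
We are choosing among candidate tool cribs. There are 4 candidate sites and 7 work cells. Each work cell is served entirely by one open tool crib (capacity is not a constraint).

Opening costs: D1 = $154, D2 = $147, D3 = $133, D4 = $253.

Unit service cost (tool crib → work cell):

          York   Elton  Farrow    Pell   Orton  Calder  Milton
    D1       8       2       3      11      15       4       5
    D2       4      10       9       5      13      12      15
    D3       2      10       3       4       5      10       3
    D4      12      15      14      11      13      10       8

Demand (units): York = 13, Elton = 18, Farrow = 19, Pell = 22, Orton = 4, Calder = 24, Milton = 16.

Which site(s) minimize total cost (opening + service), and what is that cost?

Open D1 and D3; minimum total cost 658.

For any fixed open set, each work cell goes to its cheapest open site; total = fixed + service.
{D1, D3}: York→D3 2·13=26, Elton→D1 2·18=36, Farrow→D1 3·19=57, Pell→D3 4·22=88, Orton→D3 5·4=20, Calder→D1 4·24=96, Milton→D3 3·16=48. Service 371; fixed 287; total 658.
{D1, D2}: service 483 + fixed 301 = 784
{D3}: service 659 + fixed 133 = 792
{D1, D2, D3, D4}: York→D3 2·13=26, Elton→D1 2·18=36, Farrow→D1 3·19=57, Pell→D3 4·22=88, Orton→D3 5·4=20, Calder→D1 4·24=96, Milton→D3 3·16=48. Service 371; fixed 687; total 1058.
(All 15 nonempty subsets were checked; D1 and D3 is lowest.)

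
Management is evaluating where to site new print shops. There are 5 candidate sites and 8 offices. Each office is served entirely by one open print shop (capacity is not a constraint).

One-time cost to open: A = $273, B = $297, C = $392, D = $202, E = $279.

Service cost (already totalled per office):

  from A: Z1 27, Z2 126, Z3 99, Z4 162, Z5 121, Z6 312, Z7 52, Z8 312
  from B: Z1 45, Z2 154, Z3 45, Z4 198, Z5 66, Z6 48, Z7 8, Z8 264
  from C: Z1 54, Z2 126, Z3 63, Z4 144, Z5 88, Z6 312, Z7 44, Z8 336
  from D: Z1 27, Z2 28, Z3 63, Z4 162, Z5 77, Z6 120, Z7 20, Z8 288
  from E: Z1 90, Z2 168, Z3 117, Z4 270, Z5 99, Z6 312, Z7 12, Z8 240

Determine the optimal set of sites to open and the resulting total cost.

For any fixed open set, each office goes to its cheapest open site; total = fixed + service.
{D}: Z1→D 27, Z2→D 28, Z3→D 63, Z4→D 162, Z5→D 77, Z6→D 120, Z7→D 20, Z8→D 288. Service 785; fixed 202; total 987.
{B}: Z1→B 45, Z2→B 154, Z3→B 45, Z4→B 198, Z5→B 66, Z6→B 48, Z7→B 8, Z8→B 264. Service 828; fixed 297; total 1125.
{B, D}: Z1→D 27, Z2→D 28, Z3→B 45, Z4→D 162, Z5→B 66, Z6→B 48, Z7→B 8, Z8→B 264. Service 648; fixed 499; total 1147.
{A, B, C, D, E}: Z1→A 27, Z2→D 28, Z3→B 45, Z4→C 144, Z5→B 66, Z6→B 48, Z7→B 8, Z8→E 240. Service 606; fixed 1443; total 2049.
No other subset beats 987.

Open D only; minimum total cost 987.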